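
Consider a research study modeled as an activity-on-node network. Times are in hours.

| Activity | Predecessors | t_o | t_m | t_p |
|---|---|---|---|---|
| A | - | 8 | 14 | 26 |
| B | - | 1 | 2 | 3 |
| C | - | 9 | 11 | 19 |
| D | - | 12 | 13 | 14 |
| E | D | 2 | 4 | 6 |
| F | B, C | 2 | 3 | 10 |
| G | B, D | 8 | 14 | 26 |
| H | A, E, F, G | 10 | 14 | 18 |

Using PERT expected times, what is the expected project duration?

42 hours

te_A = (8 + 4·14 + 26)/6 = 90/6 = 15
te_B = (1 + 4·2 + 3)/6 = 12/6 = 2
te_C = (9 + 4·11 + 19)/6 = 72/6 = 12
te_D = (12 + 4·13 + 14)/6 = 78/6 = 13
te_E = (2 + 4·4 + 6)/6 = 24/6 = 4
te_F = (2 + 4·3 + 10)/6 = 24/6 = 4
te_G = (8 + 4·14 + 26)/6 = 90/6 = 15
te_H = (10 + 4·14 + 18)/6 = 84/6 = 14

Forward pass:
ES_A = 0; EF_A = 15
ES_B = 0; EF_B = 2
ES_C = 0; EF_C = 12
ES_D = 0; EF_D = 13
ES_E = 13; EF_E = 13+4 = 17
ES_F = max(EF_B=2, EF_C=12) = 12; EF_F = 12+4 = 16
ES_G = max(EF_B=2, EF_D=13) = 13; EF_G = 13+15 = 28
ES_H = max(EF_A=15, EF_E=17, EF_F=16, EF_G=28) = 28; EF_H = 28+14 = 42
Expected project duration μ = 42 hours. Critical path: D → G → H.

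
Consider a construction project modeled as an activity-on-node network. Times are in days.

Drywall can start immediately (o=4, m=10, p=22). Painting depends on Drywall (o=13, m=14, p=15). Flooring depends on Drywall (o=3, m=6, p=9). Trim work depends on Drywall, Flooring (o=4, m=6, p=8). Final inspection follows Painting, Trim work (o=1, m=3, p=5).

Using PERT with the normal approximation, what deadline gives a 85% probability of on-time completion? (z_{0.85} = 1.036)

te_Drywall = (4 + 4·10 + 22)/6 = 66/6 = 11; σ²_Drywall = ((22−4)/6)² = 9.000
te_Painting = (13 + 4·14 + 15)/6 = 84/6 = 14; σ²_Painting = ((15−13)/6)² = 0.111
te_Flooring = (3 + 4·6 + 9)/6 = 36/6 = 6; σ²_Flooring = ((9−3)/6)² = 1.000
te_Trim work = (4 + 4·6 + 8)/6 = 36/6 = 6; σ²_Trim work = ((8−4)/6)² = 0.444
te_Final inspection = (1 + 4·3 + 5)/6 = 18/6 = 3; σ²_Final inspection = ((5−1)/6)² = 0.444

Forward pass:
ES_Drywall = 0; EF_Drywall = 11
ES_Painting = 11; EF_Painting = 11+14 = 25
ES_Flooring = 11; EF_Flooring = 11+6 = 17
ES_Trim work = max(EF_Drywall=11, EF_Flooring=17) = 17; EF_Trim work = 17+6 = 23
ES_Final inspection = max(EF_Painting=25, EF_Trim work=23) = 25; EF_Final inspection = 25+3 = 28
Expected project duration μ = 28 days. Critical path: Drywall → Painting → Final inspection.

Variance along critical path = 9.000 + 0.111 + 0.444 = 9.556; σ = 3.091 days.
D = μ + z·σ = 28 + 1.036·3.091 = 31.2 days

31.2 days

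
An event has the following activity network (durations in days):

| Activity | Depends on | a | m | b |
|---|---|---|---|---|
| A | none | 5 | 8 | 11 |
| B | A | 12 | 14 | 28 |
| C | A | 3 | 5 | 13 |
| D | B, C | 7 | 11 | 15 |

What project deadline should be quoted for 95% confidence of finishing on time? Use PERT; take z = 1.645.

te_A = (5 + 4·8 + 11)/6 = 48/6 = 8; σ²_A = ((11−5)/6)² = 1.000
te_B = (12 + 4·14 + 28)/6 = 96/6 = 16; σ²_B = ((28−12)/6)² = 7.111
te_C = (3 + 4·5 + 13)/6 = 36/6 = 6; σ²_C = ((13−3)/6)² = 2.778
te_D = (7 + 4·11 + 15)/6 = 66/6 = 11; σ²_D = ((15−7)/6)² = 1.778

Forward pass:
ES_A = 0; EF_A = 8
ES_B = 8; EF_B = 8+16 = 24
ES_C = 8; EF_C = 8+6 = 14
ES_D = max(EF_B=24, EF_C=14) = 24; EF_D = 24+11 = 35
Expected project duration μ = 35 days. Critical path: A → B → D.

Variance along critical path = 1.000 + 7.111 + 1.778 = 9.889; σ = 3.145 days.
D = μ + z·σ = 35 + 1.645·3.145 = 40.2 days

40.2 days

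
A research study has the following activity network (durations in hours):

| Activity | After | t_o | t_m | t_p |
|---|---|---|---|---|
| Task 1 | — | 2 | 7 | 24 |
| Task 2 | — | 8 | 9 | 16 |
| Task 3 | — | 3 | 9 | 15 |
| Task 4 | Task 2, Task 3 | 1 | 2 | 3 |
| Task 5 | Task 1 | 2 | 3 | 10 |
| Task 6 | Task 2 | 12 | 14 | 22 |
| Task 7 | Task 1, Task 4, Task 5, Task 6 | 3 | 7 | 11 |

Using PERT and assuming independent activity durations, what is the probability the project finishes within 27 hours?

te_Task 1 = (2 + 4·7 + 24)/6 = 54/6 = 9; σ²_Task 1 = ((24−2)/6)² = 13.444
te_Task 2 = (8 + 4·9 + 16)/6 = 60/6 = 10; σ²_Task 2 = ((16−8)/6)² = 1.778
te_Task 3 = (3 + 4·9 + 15)/6 = 54/6 = 9; σ²_Task 3 = ((15−3)/6)² = 4.000
te_Task 4 = (1 + 4·2 + 3)/6 = 12/6 = 2; σ²_Task 4 = ((3−1)/6)² = 0.111
te_Task 5 = (2 + 4·3 + 10)/6 = 24/6 = 4; σ²_Task 5 = ((10−2)/6)² = 1.778
te_Task 6 = (12 + 4·14 + 22)/6 = 90/6 = 15; σ²_Task 6 = ((22−12)/6)² = 2.778
te_Task 7 = (3 + 4·7 + 11)/6 = 42/6 = 7; σ²_Task 7 = ((11−3)/6)² = 1.778

Forward pass:
ES_Task 1 = 0; EF_Task 1 = 9
ES_Task 2 = 0; EF_Task 2 = 10
ES_Task 3 = 0; EF_Task 3 = 9
ES_Task 4 = max(EF_Task 2=10, EF_Task 3=9) = 10; EF_Task 4 = 10+2 = 12
ES_Task 5 = 9; EF_Task 5 = 9+4 = 13
ES_Task 6 = 10; EF_Task 6 = 10+15 = 25
ES_Task 7 = max(EF_Task 1=9, EF_Task 4=12, EF_Task 5=13, EF_Task 6=25) = 25; EF_Task 7 = 25+7 = 32
Expected project duration μ = 32 hours. Critical path: Task 2 → Task 6 → Task 7.

Variance along critical path = 1.778 + 2.778 + 1.778 = 6.333; σ = √6.333 = 2.517 hours.
Z = (27 − 32) / 2.517 = -1.987
P(T ≤ 27) = Φ(-1.987) ≈ 0.023

0.023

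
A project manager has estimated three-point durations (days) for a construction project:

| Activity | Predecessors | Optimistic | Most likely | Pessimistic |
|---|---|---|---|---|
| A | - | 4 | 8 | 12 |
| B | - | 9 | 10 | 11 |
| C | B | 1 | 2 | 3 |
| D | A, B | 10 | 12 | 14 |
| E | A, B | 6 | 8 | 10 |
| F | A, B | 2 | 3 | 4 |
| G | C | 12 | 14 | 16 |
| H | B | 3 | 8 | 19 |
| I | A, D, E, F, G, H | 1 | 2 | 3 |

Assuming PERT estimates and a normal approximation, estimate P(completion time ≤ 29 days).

te_A = (4 + 4·8 + 12)/6 = 48/6 = 8; σ²_A = ((12−4)/6)² = 1.778
te_B = (9 + 4·10 + 11)/6 = 60/6 = 10; σ²_B = ((11−9)/6)² = 0.111
te_C = (1 + 4·2 + 3)/6 = 12/6 = 2; σ²_C = ((3−1)/6)² = 0.111
te_D = (10 + 4·12 + 14)/6 = 72/6 = 12; σ²_D = ((14−10)/6)² = 0.444
te_E = (6 + 4·8 + 10)/6 = 48/6 = 8; σ²_E = ((10−6)/6)² = 0.444
te_F = (2 + 4·3 + 4)/6 = 18/6 = 3; σ²_F = ((4−2)/6)² = 0.111
te_G = (12 + 4·14 + 16)/6 = 84/6 = 14; σ²_G = ((16−12)/6)² = 0.444
te_H = (3 + 4·8 + 19)/6 = 54/6 = 9; σ²_H = ((19−3)/6)² = 7.111
te_I = (1 + 4·2 + 3)/6 = 12/6 = 2; σ²_I = ((3−1)/6)² = 0.111

Forward pass:
ES_A = 0; EF_A = 8
ES_B = 0; EF_B = 10
ES_C = 10; EF_C = 10+2 = 12
ES_D = max(EF_A=8, EF_B=10) = 10; EF_D = 10+12 = 22
ES_E = max(EF_A=8, EF_B=10) = 10; EF_E = 10+8 = 18
ES_F = max(EF_A=8, EF_B=10) = 10; EF_F = 10+3 = 13
ES_G = 12; EF_G = 12+14 = 26
ES_H = 10; EF_H = 10+9 = 19
ES_I = max(EF_A=8, EF_D=22, EF_E=18, EF_F=13, EF_G=26, EF_H=19) = 26; EF_I = 26+2 = 28
Expected project duration μ = 28 days. Critical path: B → C → G → I.

Variance along critical path = 0.111 + 0.111 + 0.444 + 0.111 = 0.778; σ = √0.778 = 0.882 days.
Z = (29 − 28) / 0.882 = 1.134
P(T ≤ 29) = Φ(1.134) ≈ 0.872

0.872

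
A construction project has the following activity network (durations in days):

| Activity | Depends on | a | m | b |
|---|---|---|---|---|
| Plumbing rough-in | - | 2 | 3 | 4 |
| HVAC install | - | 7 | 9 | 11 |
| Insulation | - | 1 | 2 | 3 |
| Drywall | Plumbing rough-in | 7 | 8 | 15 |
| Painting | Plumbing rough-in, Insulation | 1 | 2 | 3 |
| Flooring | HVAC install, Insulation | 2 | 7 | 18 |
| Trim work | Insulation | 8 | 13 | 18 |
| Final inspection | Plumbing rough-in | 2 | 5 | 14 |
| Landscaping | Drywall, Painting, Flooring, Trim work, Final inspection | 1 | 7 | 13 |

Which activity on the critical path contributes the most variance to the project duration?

te_Plumbing rough-in = (2 + 4·3 + 4)/6 = 18/6 = 3; σ²_Plumbing rough-in = ((4−2)/6)² = 0.111
te_HVAC install = (7 + 4·9 + 11)/6 = 54/6 = 9; σ²_HVAC install = ((11−7)/6)² = 0.444
te_Insulation = (1 + 4·2 + 3)/6 = 12/6 = 2; σ²_Insulation = ((3−1)/6)² = 0.111
te_Drywall = (7 + 4·8 + 15)/6 = 54/6 = 9; σ²_Drywall = ((15−7)/6)² = 1.778
te_Painting = (1 + 4·2 + 3)/6 = 12/6 = 2; σ²_Painting = ((3−1)/6)² = 0.111
te_Flooring = (2 + 4·7 + 18)/6 = 48/6 = 8; σ²_Flooring = ((18−2)/6)² = 7.111
te_Trim work = (8 + 4·13 + 18)/6 = 78/6 = 13; σ²_Trim work = ((18−8)/6)² = 2.778
te_Final inspection = (2 + 4·5 + 14)/6 = 36/6 = 6; σ²_Final inspection = ((14−2)/6)² = 4.000
te_Landscaping = (1 + 4·7 + 13)/6 = 42/6 = 7; σ²_Landscaping = ((13−1)/6)² = 4.000

Forward pass:
ES_Plumbing rough-in = 0; EF_Plumbing rough-in = 3
ES_HVAC install = 0; EF_HVAC install = 9
ES_Insulation = 0; EF_Insulation = 2
ES_Drywall = 3; EF_Drywall = 3+9 = 12
ES_Painting = max(EF_Plumbing rough-in=3, EF_Insulation=2) = 3; EF_Painting = 3+2 = 5
ES_Flooring = max(EF_HVAC install=9, EF_Insulation=2) = 9; EF_Flooring = 9+8 = 17
ES_Trim work = 2; EF_Trim work = 2+13 = 15
ES_Final inspection = 3; EF_Final inspection = 3+6 = 9
ES_Landscaping = max(EF_Drywall=12, EF_Painting=5, EF_Flooring=17, EF_Trim work=15, EF_Final inspection=9) = 17; EF_Landscaping = 17+7 = 24
Expected project duration μ = 24 days. Critical path: HVAC install → Flooring → Landscaping.

Variances on critical path: σ²_HVAC install=0.444, σ²_Flooring=7.111, σ²_Landscaping=4.000.
Largest is σ²_Flooring = 7.111.

Flooring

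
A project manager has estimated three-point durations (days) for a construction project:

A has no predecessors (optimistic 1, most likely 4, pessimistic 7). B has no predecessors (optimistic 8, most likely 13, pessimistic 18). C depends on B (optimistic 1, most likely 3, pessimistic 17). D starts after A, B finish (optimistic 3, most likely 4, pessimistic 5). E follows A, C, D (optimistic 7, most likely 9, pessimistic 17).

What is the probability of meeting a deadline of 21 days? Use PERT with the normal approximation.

0.025

te_A = (1 + 4·4 + 7)/6 = 24/6 = 4; σ²_A = ((7−1)/6)² = 1.000
te_B = (8 + 4·13 + 18)/6 = 78/6 = 13; σ²_B = ((18−8)/6)² = 2.778
te_C = (1 + 4·3 + 17)/6 = 30/6 = 5; σ²_C = ((17−1)/6)² = 7.111
te_D = (3 + 4·4 + 5)/6 = 24/6 = 4; σ²_D = ((5−3)/6)² = 0.111
te_E = (7 + 4·9 + 17)/6 = 60/6 = 10; σ²_E = ((17−7)/6)² = 2.778

Forward pass:
ES_A = 0; EF_A = 4
ES_B = 0; EF_B = 13
ES_C = 13; EF_C = 13+5 = 18
ES_D = max(EF_A=4, EF_B=13) = 13; EF_D = 13+4 = 17
ES_E = max(EF_A=4, EF_C=18, EF_D=17) = 18; EF_E = 18+10 = 28
Expected project duration μ = 28 days. Critical path: B → C → E.

Variance along critical path = 2.778 + 7.111 + 2.778 = 12.667; σ = √12.667 = 3.559 days.
Z = (21 − 28) / 3.559 = -1.967
P(T ≤ 21) = Φ(-1.967) ≈ 0.025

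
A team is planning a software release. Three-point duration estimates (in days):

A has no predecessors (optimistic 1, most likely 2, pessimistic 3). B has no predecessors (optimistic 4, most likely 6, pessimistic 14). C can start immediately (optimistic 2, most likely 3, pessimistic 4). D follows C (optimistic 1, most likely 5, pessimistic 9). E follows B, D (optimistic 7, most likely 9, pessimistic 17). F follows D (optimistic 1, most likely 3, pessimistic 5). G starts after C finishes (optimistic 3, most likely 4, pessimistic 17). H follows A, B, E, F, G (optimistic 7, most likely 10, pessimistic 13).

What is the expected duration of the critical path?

28 days

te_A = (1 + 4·2 + 3)/6 = 12/6 = 2
te_B = (4 + 4·6 + 14)/6 = 42/6 = 7
te_C = (2 + 4·3 + 4)/6 = 18/6 = 3
te_D = (1 + 4·5 + 9)/6 = 30/6 = 5
te_E = (7 + 4·9 + 17)/6 = 60/6 = 10
te_F = (1 + 4·3 + 5)/6 = 18/6 = 3
te_G = (3 + 4·4 + 17)/6 = 36/6 = 6
te_H = (7 + 4·10 + 13)/6 = 60/6 = 10

Forward pass:
ES_A = 0; EF_A = 2
ES_B = 0; EF_B = 7
ES_C = 0; EF_C = 3
ES_D = 3; EF_D = 3+5 = 8
ES_E = max(EF_B=7, EF_D=8) = 8; EF_E = 8+10 = 18
ES_F = 8; EF_F = 8+3 = 11
ES_G = 3; EF_G = 3+6 = 9
ES_H = max(EF_A=2, EF_B=7, EF_E=18, EF_F=11, EF_G=9) = 18; EF_H = 18+10 = 28
Expected project duration μ = 28 days. Critical path: C → D → E → H.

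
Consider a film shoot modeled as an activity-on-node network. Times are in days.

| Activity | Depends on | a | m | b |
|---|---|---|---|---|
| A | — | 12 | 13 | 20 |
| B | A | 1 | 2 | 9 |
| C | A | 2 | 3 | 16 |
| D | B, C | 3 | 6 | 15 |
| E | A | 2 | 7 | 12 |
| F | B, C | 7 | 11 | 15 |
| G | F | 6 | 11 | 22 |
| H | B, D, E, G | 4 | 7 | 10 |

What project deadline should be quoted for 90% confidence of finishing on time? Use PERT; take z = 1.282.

54.3 days

te_A = (12 + 4·13 + 20)/6 = 84/6 = 14; σ²_A = ((20−12)/6)² = 1.778
te_B = (1 + 4·2 + 9)/6 = 18/6 = 3; σ²_B = ((9−1)/6)² = 1.778
te_C = (2 + 4·3 + 16)/6 = 30/6 = 5; σ²_C = ((16−2)/6)² = 5.444
te_D = (3 + 4·6 + 15)/6 = 42/6 = 7; σ²_D = ((15−3)/6)² = 4.000
te_E = (2 + 4·7 + 12)/6 = 42/6 = 7; σ²_E = ((12−2)/6)² = 2.778
te_F = (7 + 4·11 + 15)/6 = 66/6 = 11; σ²_F = ((15−7)/6)² = 1.778
te_G = (6 + 4·11 + 22)/6 = 72/6 = 12; σ²_G = ((22−6)/6)² = 7.111
te_H = (4 + 4·7 + 10)/6 = 42/6 = 7; σ²_H = ((10−4)/6)² = 1.000

Forward pass:
ES_A = 0; EF_A = 14
ES_B = 14; EF_B = 14+3 = 17
ES_C = 14; EF_C = 14+5 = 19
ES_D = max(EF_B=17, EF_C=19) = 19; EF_D = 19+7 = 26
ES_E = 14; EF_E = 14+7 = 21
ES_F = max(EF_B=17, EF_C=19) = 19; EF_F = 19+11 = 30
ES_G = 30; EF_G = 30+12 = 42
ES_H = max(EF_B=17, EF_D=26, EF_E=21, EF_G=42) = 42; EF_H = 42+7 = 49
Expected project duration μ = 49 days. Critical path: A → C → F → G → H.

Variance along critical path = 1.778 + 5.444 + 1.778 + 7.111 + 1.000 = 17.111; σ = 4.137 days.
D = μ + z·σ = 49 + 1.282·4.137 = 54.3 days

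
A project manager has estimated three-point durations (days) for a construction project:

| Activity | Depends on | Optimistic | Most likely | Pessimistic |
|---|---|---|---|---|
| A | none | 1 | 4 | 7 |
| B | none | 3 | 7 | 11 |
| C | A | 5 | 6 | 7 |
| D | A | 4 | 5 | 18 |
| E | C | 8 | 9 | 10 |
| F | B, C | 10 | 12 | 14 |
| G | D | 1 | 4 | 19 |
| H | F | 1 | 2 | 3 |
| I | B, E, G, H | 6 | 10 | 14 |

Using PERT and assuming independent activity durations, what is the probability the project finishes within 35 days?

0.705

te_A = (1 + 4·4 + 7)/6 = 24/6 = 4; σ²_A = ((7−1)/6)² = 1.000
te_B = (3 + 4·7 + 11)/6 = 42/6 = 7; σ²_B = ((11−3)/6)² = 1.778
te_C = (5 + 4·6 + 7)/6 = 36/6 = 6; σ²_C = ((7−5)/6)² = 0.111
te_D = (4 + 4·5 + 18)/6 = 42/6 = 7; σ²_D = ((18−4)/6)² = 5.444
te_E = (8 + 4·9 + 10)/6 = 54/6 = 9; σ²_E = ((10−8)/6)² = 0.111
te_F = (10 + 4·12 + 14)/6 = 72/6 = 12; σ²_F = ((14−10)/6)² = 0.444
te_G = (1 + 4·4 + 19)/6 = 36/6 = 6; σ²_G = ((19−1)/6)² = 9.000
te_H = (1 + 4·2 + 3)/6 = 12/6 = 2; σ²_H = ((3−1)/6)² = 0.111
te_I = (6 + 4·10 + 14)/6 = 60/6 = 10; σ²_I = ((14−6)/6)² = 1.778

Forward pass:
ES_A = 0; EF_A = 4
ES_B = 0; EF_B = 7
ES_C = 4; EF_C = 4+6 = 10
ES_D = 4; EF_D = 4+7 = 11
ES_E = 10; EF_E = 10+9 = 19
ES_F = max(EF_B=7, EF_C=10) = 10; EF_F = 10+12 = 22
ES_G = 11; EF_G = 11+6 = 17
ES_H = 22; EF_H = 22+2 = 24
ES_I = max(EF_B=7, EF_E=19, EF_G=17, EF_H=24) = 24; EF_I = 24+10 = 34
Expected project duration μ = 34 days. Critical path: A → C → F → H → I.

Variance along critical path = 1.000 + 0.111 + 0.444 + 0.111 + 1.778 = 3.444; σ = √3.444 = 1.856 days.
Z = (35 − 34) / 1.856 = 0.539
P(T ≤ 35) = Φ(0.539) ≈ 0.705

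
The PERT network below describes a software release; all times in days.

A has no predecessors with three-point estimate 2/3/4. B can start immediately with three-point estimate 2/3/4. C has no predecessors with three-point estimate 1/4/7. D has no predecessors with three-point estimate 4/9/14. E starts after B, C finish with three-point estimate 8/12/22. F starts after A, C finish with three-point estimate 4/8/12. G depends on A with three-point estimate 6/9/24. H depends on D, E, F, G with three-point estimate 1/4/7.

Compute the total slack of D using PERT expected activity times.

8 days

te_A = (2 + 4·3 + 4)/6 = 18/6 = 3
te_B = (2 + 4·3 + 4)/6 = 18/6 = 3
te_C = (1 + 4·4 + 7)/6 = 24/6 = 4
te_D = (4 + 4·9 + 14)/6 = 54/6 = 9
te_E = (8 + 4·12 + 22)/6 = 78/6 = 13
te_F = (4 + 4·8 + 12)/6 = 48/6 = 8
te_G = (6 + 4·9 + 24)/6 = 66/6 = 11
te_H = (1 + 4·4 + 7)/6 = 24/6 = 4

Forward pass:
ES_A = 0; EF_A = 3
ES_B = 0; EF_B = 3
ES_C = 0; EF_C = 4
ES_D = 0; EF_D = 9
ES_E = max(EF_B=3, EF_C=4) = 4; EF_E = 4+13 = 17
ES_F = max(EF_A=3, EF_C=4) = 4; EF_F = 4+8 = 12
ES_G = 3; EF_G = 3+11 = 14
ES_H = max(EF_D=9, EF_E=17, EF_F=12, EF_G=14) = 17; EF_H = 17+4 = 21
Expected project duration μ = 21 days. Critical path: C → E → H.

Backward pass:
LF_H = 21; LS_H = 21−4 = 17
LF_G = LS_H = 17; LS_G = 17−11 = 6
LF_F = LS_H = 17; LS_F = 17−8 = 9
LF_E = LS_H = 17; LS_E = 17−13 = 4
LF_D = LS_H = 17; LS_D = 17−9 = 8
LF_C = min(LS_E=4, LS_F=9) = 4; LS_C = 4−4 = 0
LF_B = LS_E = 4; LS_B = 4−3 = 1
LF_A = min(LS_F=9, LS_G=6) = 6; LS_A = 6−3 = 3
Slack_D = LS_D − ES_D = 8 − 0 = 8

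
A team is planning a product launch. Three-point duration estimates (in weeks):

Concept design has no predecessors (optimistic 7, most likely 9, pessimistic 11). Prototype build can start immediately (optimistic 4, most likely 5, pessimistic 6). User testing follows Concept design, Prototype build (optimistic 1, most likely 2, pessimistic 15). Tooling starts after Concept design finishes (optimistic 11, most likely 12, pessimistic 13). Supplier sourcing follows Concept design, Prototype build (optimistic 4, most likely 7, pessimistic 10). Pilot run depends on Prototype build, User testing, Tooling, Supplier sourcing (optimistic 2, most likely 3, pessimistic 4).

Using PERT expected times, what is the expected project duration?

te_Concept design = (7 + 4·9 + 11)/6 = 54/6 = 9
te_Prototype build = (4 + 4·5 + 6)/6 = 30/6 = 5
te_User testing = (1 + 4·2 + 15)/6 = 24/6 = 4
te_Tooling = (11 + 4·12 + 13)/6 = 72/6 = 12
te_Supplier sourcing = (4 + 4·7 + 10)/6 = 42/6 = 7
te_Pilot run = (2 + 4·3 + 4)/6 = 18/6 = 3

Forward pass:
ES_Concept design = 0; EF_Concept design = 9
ES_Prototype build = 0; EF_Prototype build = 5
ES_User testing = max(EF_Concept design=9, EF_Prototype build=5) = 9; EF_User testing = 9+4 = 13
ES_Tooling = 9; EF_Tooling = 9+12 = 21
ES_Supplier sourcing = max(EF_Concept design=9, EF_Prototype build=5) = 9; EF_Supplier sourcing = 9+7 = 16
ES_Pilot run = max(EF_Prototype build=5, EF_User testing=13, EF_Tooling=21, EF_Supplier sourcing=16) = 21; EF_Pilot run = 21+3 = 24
Expected project duration μ = 24 weeks. Critical path: Concept design → Tooling → Pilot run.

24 weeks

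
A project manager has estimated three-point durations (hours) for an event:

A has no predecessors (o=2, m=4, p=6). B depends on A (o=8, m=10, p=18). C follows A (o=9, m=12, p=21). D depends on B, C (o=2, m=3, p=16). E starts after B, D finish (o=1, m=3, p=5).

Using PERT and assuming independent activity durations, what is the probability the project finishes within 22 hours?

0.175

te_A = (2 + 4·4 + 6)/6 = 24/6 = 4; σ²_A = ((6−2)/6)² = 0.444
te_B = (8 + 4·10 + 18)/6 = 66/6 = 11; σ²_B = ((18−8)/6)² = 2.778
te_C = (9 + 4·12 + 21)/6 = 78/6 = 13; σ²_C = ((21−9)/6)² = 4.000
te_D = (2 + 4·3 + 16)/6 = 30/6 = 5; σ²_D = ((16−2)/6)² = 5.444
te_E = (1 + 4·3 + 5)/6 = 18/6 = 3; σ²_E = ((5−1)/6)² = 0.444

Forward pass:
ES_A = 0; EF_A = 4
ES_B = 4; EF_B = 4+11 = 15
ES_C = 4; EF_C = 4+13 = 17
ES_D = max(EF_B=15, EF_C=17) = 17; EF_D = 17+5 = 22
ES_E = max(EF_B=15, EF_D=22) = 22; EF_E = 22+3 = 25
Expected project duration μ = 25 hours. Critical path: A → C → D → E.

Variance along critical path = 0.444 + 4.000 + 5.444 + 0.444 = 10.333; σ = √10.333 = 3.215 hours.
Z = (22 − 25) / 3.215 = -0.933
P(T ≤ 22) = Φ(-0.933) ≈ 0.175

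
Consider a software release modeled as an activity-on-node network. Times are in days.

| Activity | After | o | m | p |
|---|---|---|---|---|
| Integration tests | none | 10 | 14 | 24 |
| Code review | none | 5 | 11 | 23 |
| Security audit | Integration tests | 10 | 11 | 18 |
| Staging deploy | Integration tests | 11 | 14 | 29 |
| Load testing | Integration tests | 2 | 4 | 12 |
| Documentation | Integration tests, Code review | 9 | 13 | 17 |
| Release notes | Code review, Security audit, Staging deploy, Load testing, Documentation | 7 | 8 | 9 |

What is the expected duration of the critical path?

te_Integration tests = (10 + 4·14 + 24)/6 = 90/6 = 15
te_Code review = (5 + 4·11 + 23)/6 = 72/6 = 12
te_Security audit = (10 + 4·11 + 18)/6 = 72/6 = 12
te_Staging deploy = (11 + 4·14 + 29)/6 = 96/6 = 16
te_Load testing = (2 + 4·4 + 12)/6 = 30/6 = 5
te_Documentation = (9 + 4·13 + 17)/6 = 78/6 = 13
te_Release notes = (7 + 4·8 + 9)/6 = 48/6 = 8

Forward pass:
ES_Integration tests = 0; EF_Integration tests = 15
ES_Code review = 0; EF_Code review = 12
ES_Security audit = 15; EF_Security audit = 15+12 = 27
ES_Staging deploy = 15; EF_Staging deploy = 15+16 = 31
ES_Load testing = 15; EF_Load testing = 15+5 = 20
ES_Documentation = max(EF_Integration tests=15, EF_Code review=12) = 15; EF_Documentation = 15+13 = 28
ES_Release notes = max(EF_Code review=12, EF_Security audit=27, EF_Staging deploy=31, EF_Load testing=20, EF_Documentation=28) = 31; EF_Release notes = 31+8 = 39
Expected project duration μ = 39 days. Critical path: Integration tests → Staging deploy → Release notes.

39 days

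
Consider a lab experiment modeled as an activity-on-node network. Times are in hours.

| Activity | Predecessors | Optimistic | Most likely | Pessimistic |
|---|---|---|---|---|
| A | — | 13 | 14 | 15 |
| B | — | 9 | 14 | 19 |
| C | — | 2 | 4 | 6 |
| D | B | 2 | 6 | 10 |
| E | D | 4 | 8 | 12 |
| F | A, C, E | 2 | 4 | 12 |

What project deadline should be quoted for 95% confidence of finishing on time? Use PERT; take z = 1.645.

te_A = (13 + 4·14 + 15)/6 = 84/6 = 14; σ²_A = ((15−13)/6)² = 0.111
te_B = (9 + 4·14 + 19)/6 = 84/6 = 14; σ²_B = ((19−9)/6)² = 2.778
te_C = (2 + 4·4 + 6)/6 = 24/6 = 4; σ²_C = ((6−2)/6)² = 0.444
te_D = (2 + 4·6 + 10)/6 = 36/6 = 6; σ²_D = ((10−2)/6)² = 1.778
te_E = (4 + 4·8 + 12)/6 = 48/6 = 8; σ²_E = ((12−4)/6)² = 1.778
te_F = (2 + 4·4 + 12)/6 = 30/6 = 5; σ²_F = ((12−2)/6)² = 2.778

Forward pass:
ES_A = 0; EF_A = 14
ES_B = 0; EF_B = 14
ES_C = 0; EF_C = 4
ES_D = 14; EF_D = 14+6 = 20
ES_E = 20; EF_E = 20+8 = 28
ES_F = max(EF_A=14, EF_C=4, EF_E=28) = 28; EF_F = 28+5 = 33
Expected project duration μ = 33 hours. Critical path: B → D → E → F.

Variance along critical path = 2.778 + 1.778 + 1.778 + 2.778 = 9.111; σ = 3.018 hours.
D = μ + z·σ = 33 + 1.645·3.018 = 38.0 hours

38.0 hours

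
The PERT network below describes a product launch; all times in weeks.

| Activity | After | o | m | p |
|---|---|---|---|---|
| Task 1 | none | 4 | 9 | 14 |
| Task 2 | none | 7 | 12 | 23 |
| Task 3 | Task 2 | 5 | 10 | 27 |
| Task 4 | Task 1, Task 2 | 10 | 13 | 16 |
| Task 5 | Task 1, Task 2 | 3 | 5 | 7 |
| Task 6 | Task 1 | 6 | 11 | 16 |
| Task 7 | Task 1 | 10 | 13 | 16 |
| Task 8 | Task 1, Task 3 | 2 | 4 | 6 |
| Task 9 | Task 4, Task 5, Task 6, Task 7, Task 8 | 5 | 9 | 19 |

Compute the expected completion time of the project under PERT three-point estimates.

te_Task 1 = (4 + 4·9 + 14)/6 = 54/6 = 9
te_Task 2 = (7 + 4·12 + 23)/6 = 78/6 = 13
te_Task 3 = (5 + 4·10 + 27)/6 = 72/6 = 12
te_Task 4 = (10 + 4·13 + 16)/6 = 78/6 = 13
te_Task 5 = (3 + 4·5 + 7)/6 = 30/6 = 5
te_Task 6 = (6 + 4·11 + 16)/6 = 66/6 = 11
te_Task 7 = (10 + 4·13 + 16)/6 = 78/6 = 13
te_Task 8 = (2 + 4·4 + 6)/6 = 24/6 = 4
te_Task 9 = (5 + 4·9 + 19)/6 = 60/6 = 10

Forward pass:
ES_Task 1 = 0; EF_Task 1 = 9
ES_Task 2 = 0; EF_Task 2 = 13
ES_Task 3 = 13; EF_Task 3 = 13+12 = 25
ES_Task 4 = max(EF_Task 1=9, EF_Task 2=13) = 13; EF_Task 4 = 13+13 = 26
ES_Task 5 = max(EF_Task 1=9, EF_Task 2=13) = 13; EF_Task 5 = 13+5 = 18
ES_Task 6 = 9; EF_Task 6 = 9+11 = 20
ES_Task 7 = 9; EF_Task 7 = 9+13 = 22
ES_Task 8 = max(EF_Task 1=9, EF_Task 3=25) = 25; EF_Task 8 = 25+4 = 29
ES_Task 9 = max(EF_Task 4=26, EF_Task 5=18, EF_Task 6=20, EF_Task 7=22, EF_Task 8=29) = 29; EF_Task 9 = 29+10 = 39
Expected project duration μ = 39 weeks. Critical path: Task 2 → Task 3 → Task 8 → Task 9.

39 weeks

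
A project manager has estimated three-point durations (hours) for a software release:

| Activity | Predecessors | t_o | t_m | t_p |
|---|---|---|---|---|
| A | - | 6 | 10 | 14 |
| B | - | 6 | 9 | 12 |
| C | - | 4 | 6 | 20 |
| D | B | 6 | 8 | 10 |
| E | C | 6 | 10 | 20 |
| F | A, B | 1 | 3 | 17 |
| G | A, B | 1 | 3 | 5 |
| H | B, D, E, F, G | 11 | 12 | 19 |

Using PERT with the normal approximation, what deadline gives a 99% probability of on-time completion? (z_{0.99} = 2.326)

te_A = (6 + 4·10 + 14)/6 = 60/6 = 10; σ²_A = ((14−6)/6)² = 1.778
te_B = (6 + 4·9 + 12)/6 = 54/6 = 9; σ²_B = ((12−6)/6)² = 1.000
te_C = (4 + 4·6 + 20)/6 = 48/6 = 8; σ²_C = ((20−4)/6)² = 7.111
te_D = (6 + 4·8 + 10)/6 = 48/6 = 8; σ²_D = ((10−6)/6)² = 0.444
te_E = (6 + 4·10 + 20)/6 = 66/6 = 11; σ²_E = ((20−6)/6)² = 5.444
te_F = (1 + 4·3 + 17)/6 = 30/6 = 5; σ²_F = ((17−1)/6)² = 7.111
te_G = (1 + 4·3 + 5)/6 = 18/6 = 3; σ²_G = ((5−1)/6)² = 0.444
te_H = (11 + 4·12 + 19)/6 = 78/6 = 13; σ²_H = ((19−11)/6)² = 1.778

Forward pass:
ES_A = 0; EF_A = 10
ES_B = 0; EF_B = 9
ES_C = 0; EF_C = 8
ES_D = 9; EF_D = 9+8 = 17
ES_E = 8; EF_E = 8+11 = 19
ES_F = max(EF_A=10, EF_B=9) = 10; EF_F = 10+5 = 15
ES_G = max(EF_A=10, EF_B=9) = 10; EF_G = 10+3 = 13
ES_H = max(EF_B=9, EF_D=17, EF_E=19, EF_F=15, EF_G=13) = 19; EF_H = 19+13 = 32
Expected project duration μ = 32 hours. Critical path: C → E → H.

Variance along critical path = 7.111 + 5.444 + 1.778 = 14.333; σ = 3.786 hours.
D = μ + z·σ = 32 + 2.326·3.786 = 40.8 hours

40.8 hours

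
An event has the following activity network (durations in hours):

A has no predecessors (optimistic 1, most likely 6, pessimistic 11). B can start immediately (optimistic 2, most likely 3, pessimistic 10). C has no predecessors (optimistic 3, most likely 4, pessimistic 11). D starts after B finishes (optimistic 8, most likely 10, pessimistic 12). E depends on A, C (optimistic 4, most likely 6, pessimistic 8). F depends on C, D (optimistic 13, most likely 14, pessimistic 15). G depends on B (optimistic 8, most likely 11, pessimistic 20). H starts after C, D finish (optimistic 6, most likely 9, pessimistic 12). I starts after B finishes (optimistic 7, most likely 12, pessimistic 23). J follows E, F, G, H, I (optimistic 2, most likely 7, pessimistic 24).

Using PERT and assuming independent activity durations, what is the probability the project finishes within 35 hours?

0.307

te_A = (1 + 4·6 + 11)/6 = 36/6 = 6; σ²_A = ((11−1)/6)² = 2.778
te_B = (2 + 4·3 + 10)/6 = 24/6 = 4; σ²_B = ((10−2)/6)² = 1.778
te_C = (3 + 4·4 + 11)/6 = 30/6 = 5; σ²_C = ((11−3)/6)² = 1.778
te_D = (8 + 4·10 + 12)/6 = 60/6 = 10; σ²_D = ((12−8)/6)² = 0.444
te_E = (4 + 4·6 + 8)/6 = 36/6 = 6; σ²_E = ((8−4)/6)² = 0.444
te_F = (13 + 4·14 + 15)/6 = 84/6 = 14; σ²_F = ((15−13)/6)² = 0.111
te_G = (8 + 4·11 + 20)/6 = 72/6 = 12; σ²_G = ((20−8)/6)² = 4.000
te_H = (6 + 4·9 + 12)/6 = 54/6 = 9; σ²_H = ((12−6)/6)² = 1.000
te_I = (7 + 4·12 + 23)/6 = 78/6 = 13; σ²_I = ((23−7)/6)² = 7.111
te_J = (2 + 4·7 + 24)/6 = 54/6 = 9; σ²_J = ((24−2)/6)² = 13.444

Forward pass:
ES_A = 0; EF_A = 6
ES_B = 0; EF_B = 4
ES_C = 0; EF_C = 5
ES_D = 4; EF_D = 4+10 = 14
ES_E = max(EF_A=6, EF_C=5) = 6; EF_E = 6+6 = 12
ES_F = max(EF_C=5, EF_D=14) = 14; EF_F = 14+14 = 28
ES_G = 4; EF_G = 4+12 = 16
ES_H = max(EF_C=5, EF_D=14) = 14; EF_H = 14+9 = 23
ES_I = 4; EF_I = 4+13 = 17
ES_J = max(EF_E=12, EF_F=28, EF_G=16, EF_H=23, EF_I=17) = 28; EF_J = 28+9 = 37
Expected project duration μ = 37 hours. Critical path: B → D → F → J.

Variance along critical path = 1.778 + 0.444 + 0.111 + 13.444 = 15.778; σ = √15.778 = 3.972 hours.
Z = (35 − 37) / 3.972 = -0.504
P(T ≤ 35) = Φ(-0.504) ≈ 0.307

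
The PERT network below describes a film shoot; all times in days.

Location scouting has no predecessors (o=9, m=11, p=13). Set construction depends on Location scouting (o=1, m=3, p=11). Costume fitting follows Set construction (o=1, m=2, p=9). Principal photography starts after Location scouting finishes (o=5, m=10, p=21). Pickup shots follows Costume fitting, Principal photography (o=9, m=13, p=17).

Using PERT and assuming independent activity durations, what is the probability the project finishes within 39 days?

te_Location scouting = (9 + 4·11 + 13)/6 = 66/6 = 11; σ²_Location scouting = ((13−9)/6)² = 0.444
te_Set construction = (1 + 4·3 + 11)/6 = 24/6 = 4; σ²_Set construction = ((11−1)/6)² = 2.778
te_Costume fitting = (1 + 4·2 + 9)/6 = 18/6 = 3; σ²_Costume fitting = ((9−1)/6)² = 1.778
te_Principal photography = (5 + 4·10 + 21)/6 = 66/6 = 11; σ²_Principal photography = ((21−5)/6)² = 7.111
te_Pickup shots = (9 + 4·13 + 17)/6 = 78/6 = 13; σ²_Pickup shots = ((17−9)/6)² = 1.778

Forward pass:
ES_Location scouting = 0; EF_Location scouting = 11
ES_Set construction = 11; EF_Set construction = 11+4 = 15
ES_Costume fitting = 15; EF_Costume fitting = 15+3 = 18
ES_Principal photography = 11; EF_Principal photography = 11+11 = 22
ES_Pickup shots = max(EF_Costume fitting=18, EF_Principal photography=22) = 22; EF_Pickup shots = 22+13 = 35
Expected project duration μ = 35 days. Critical path: Location scouting → Principal photography → Pickup shots.

Variance along critical path = 0.444 + 7.111 + 1.778 = 9.333; σ = √9.333 = 3.055 days.
Z = (39 − 35) / 3.055 = 1.309
P(T ≤ 39) = Φ(1.309) ≈ 0.905

0.905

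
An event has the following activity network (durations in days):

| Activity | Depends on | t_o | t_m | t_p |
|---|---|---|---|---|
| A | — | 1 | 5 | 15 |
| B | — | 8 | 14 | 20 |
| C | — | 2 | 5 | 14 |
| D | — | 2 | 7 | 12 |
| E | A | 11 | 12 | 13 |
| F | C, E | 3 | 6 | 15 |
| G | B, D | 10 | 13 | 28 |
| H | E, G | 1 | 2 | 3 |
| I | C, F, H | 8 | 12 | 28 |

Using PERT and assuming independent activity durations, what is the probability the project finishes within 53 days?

0.948

te_A = (1 + 4·5 + 15)/6 = 36/6 = 6; σ²_A = ((15−1)/6)² = 5.444
te_B = (8 + 4·14 + 20)/6 = 84/6 = 14; σ²_B = ((20−8)/6)² = 4.000
te_C = (2 + 4·5 + 14)/6 = 36/6 = 6; σ²_C = ((14−2)/6)² = 4.000
te_D = (2 + 4·7 + 12)/6 = 42/6 = 7; σ²_D = ((12−2)/6)² = 2.778
te_E = (11 + 4·12 + 13)/6 = 72/6 = 12; σ²_E = ((13−11)/6)² = 0.111
te_F = (3 + 4·6 + 15)/6 = 42/6 = 7; σ²_F = ((15−3)/6)² = 4.000
te_G = (10 + 4·13 + 28)/6 = 90/6 = 15; σ²_G = ((28−10)/6)² = 9.000
te_H = (1 + 4·2 + 3)/6 = 12/6 = 2; σ²_H = ((3−1)/6)² = 0.111
te_I = (8 + 4·12 + 28)/6 = 84/6 = 14; σ²_I = ((28−8)/6)² = 11.111

Forward pass:
ES_A = 0; EF_A = 6
ES_B = 0; EF_B = 14
ES_C = 0; EF_C = 6
ES_D = 0; EF_D = 7
ES_E = 6; EF_E = 6+12 = 18
ES_F = max(EF_C=6, EF_E=18) = 18; EF_F = 18+7 = 25
ES_G = max(EF_B=14, EF_D=7) = 14; EF_G = 14+15 = 29
ES_H = max(EF_E=18, EF_G=29) = 29; EF_H = 29+2 = 31
ES_I = max(EF_C=6, EF_F=25, EF_H=31) = 31; EF_I = 31+14 = 45
Expected project duration μ = 45 days. Critical path: B → G → H → I.

Variance along critical path = 4.000 + 9.000 + 0.111 + 11.111 = 24.222; σ = √24.222 = 4.922 days.
Z = (53 − 45) / 4.922 = 1.625
P(T ≤ 53) = Φ(1.625) ≈ 0.948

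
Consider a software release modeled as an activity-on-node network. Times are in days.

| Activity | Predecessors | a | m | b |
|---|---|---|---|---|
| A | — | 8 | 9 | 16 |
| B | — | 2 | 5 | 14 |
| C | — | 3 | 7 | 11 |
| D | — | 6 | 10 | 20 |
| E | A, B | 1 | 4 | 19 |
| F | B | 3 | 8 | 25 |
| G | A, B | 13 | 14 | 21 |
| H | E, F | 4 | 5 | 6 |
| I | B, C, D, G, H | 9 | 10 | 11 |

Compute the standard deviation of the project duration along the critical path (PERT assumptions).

1.91 days

te_A = (8 + 4·9 + 16)/6 = 60/6 = 10; σ²_A = ((16−8)/6)² = 1.778
te_B = (2 + 4·5 + 14)/6 = 36/6 = 6; σ²_B = ((14−2)/6)² = 4.000
te_C = (3 + 4·7 + 11)/6 = 42/6 = 7; σ²_C = ((11−3)/6)² = 1.778
te_D = (6 + 4·10 + 20)/6 = 66/6 = 11; σ²_D = ((20−6)/6)² = 5.444
te_E = (1 + 4·4 + 19)/6 = 36/6 = 6; σ²_E = ((19−1)/6)² = 9.000
te_F = (3 + 4·8 + 25)/6 = 60/6 = 10; σ²_F = ((25−3)/6)² = 13.444
te_G = (13 + 4·14 + 21)/6 = 90/6 = 15; σ²_G = ((21−13)/6)² = 1.778
te_H = (4 + 4·5 + 6)/6 = 30/6 = 5; σ²_H = ((6−4)/6)² = 0.111
te_I = (9 + 4·10 + 11)/6 = 60/6 = 10; σ²_I = ((11−9)/6)² = 0.111

Forward pass:
ES_A = 0; EF_A = 10
ES_B = 0; EF_B = 6
ES_C = 0; EF_C = 7
ES_D = 0; EF_D = 11
ES_E = max(EF_A=10, EF_B=6) = 10; EF_E = 10+6 = 16
ES_F = 6; EF_F = 6+10 = 16
ES_G = max(EF_A=10, EF_B=6) = 10; EF_G = 10+15 = 25
ES_H = max(EF_E=16, EF_F=16) = 16; EF_H = 16+5 = 21
ES_I = max(EF_B=6, EF_C=7, EF_D=11, EF_G=25, EF_H=21) = 25; EF_I = 25+10 = 35
Expected project duration μ = 35 days. Critical path: A → G → I.

Variance along critical path = 1.778 + 1.778 + 0.111 = 3.667
σ = √3.667 = 1.915 days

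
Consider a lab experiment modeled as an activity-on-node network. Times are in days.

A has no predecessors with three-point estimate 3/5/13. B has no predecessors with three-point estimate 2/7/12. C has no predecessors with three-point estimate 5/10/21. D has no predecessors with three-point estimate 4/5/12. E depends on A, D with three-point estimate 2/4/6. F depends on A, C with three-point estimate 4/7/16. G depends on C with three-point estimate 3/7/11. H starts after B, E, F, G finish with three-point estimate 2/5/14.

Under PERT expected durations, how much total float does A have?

5 days

te_A = (3 + 4·5 + 13)/6 = 36/6 = 6
te_B = (2 + 4·7 + 12)/6 = 42/6 = 7
te_C = (5 + 4·10 + 21)/6 = 66/6 = 11
te_D = (4 + 4·5 + 12)/6 = 36/6 = 6
te_E = (2 + 4·4 + 6)/6 = 24/6 = 4
te_F = (4 + 4·7 + 16)/6 = 48/6 = 8
te_G = (3 + 4·7 + 11)/6 = 42/6 = 7
te_H = (2 + 4·5 + 14)/6 = 36/6 = 6

Forward pass:
ES_A = 0; EF_A = 6
ES_B = 0; EF_B = 7
ES_C = 0; EF_C = 11
ES_D = 0; EF_D = 6
ES_E = max(EF_A=6, EF_D=6) = 6; EF_E = 6+4 = 10
ES_F = max(EF_A=6, EF_C=11) = 11; EF_F = 11+8 = 19
ES_G = 11; EF_G = 11+7 = 18
ES_H = max(EF_B=7, EF_E=10, EF_F=19, EF_G=18) = 19; EF_H = 19+6 = 25
Expected project duration μ = 25 days. Critical path: C → F → H.

Backward pass:
LF_H = 25; LS_H = 25−6 = 19
LF_G = LS_H = 19; LS_G = 19−7 = 12
LF_F = LS_H = 19; LS_F = 19−8 = 11
LF_E = LS_H = 19; LS_E = 19−4 = 15
LF_D = LS_E = 15; LS_D = 15−6 = 9
LF_C = min(LS_F=11, LS_G=12) = 11; LS_C = 11−11 = 0
LF_B = LS_H = 19; LS_B = 19−7 = 12
LF_A = min(LS_E=15, LS_F=11) = 11; LS_A = 11−6 = 5
Slack_A = LS_A − ES_A = 5 − 0 = 5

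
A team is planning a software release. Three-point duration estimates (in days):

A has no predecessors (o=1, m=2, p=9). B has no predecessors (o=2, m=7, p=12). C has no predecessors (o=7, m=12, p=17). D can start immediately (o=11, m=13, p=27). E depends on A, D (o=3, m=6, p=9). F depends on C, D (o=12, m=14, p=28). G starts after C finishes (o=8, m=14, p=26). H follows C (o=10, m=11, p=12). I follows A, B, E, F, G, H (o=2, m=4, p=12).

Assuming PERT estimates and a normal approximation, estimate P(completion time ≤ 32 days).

te_A = (1 + 4·2 + 9)/6 = 18/6 = 3; σ²_A = ((9−1)/6)² = 1.778
te_B = (2 + 4·7 + 12)/6 = 42/6 = 7; σ²_B = ((12−2)/6)² = 2.778
te_C = (7 + 4·12 + 17)/6 = 72/6 = 12; σ²_C = ((17−7)/6)² = 2.778
te_D = (11 + 4·13 + 27)/6 = 90/6 = 15; σ²_D = ((27−11)/6)² = 7.111
te_E = (3 + 4·6 + 9)/6 = 36/6 = 6; σ²_E = ((9−3)/6)² = 1.000
te_F = (12 + 4·14 + 28)/6 = 96/6 = 16; σ²_F = ((28−12)/6)² = 7.111
te_G = (8 + 4·14 + 26)/6 = 90/6 = 15; σ²_G = ((26−8)/6)² = 9.000
te_H = (10 + 4·11 + 12)/6 = 66/6 = 11; σ²_H = ((12−10)/6)² = 0.111
te_I = (2 + 4·4 + 12)/6 = 30/6 = 5; σ²_I = ((12−2)/6)² = 2.778

Forward pass:
ES_A = 0; EF_A = 3
ES_B = 0; EF_B = 7
ES_C = 0; EF_C = 12
ES_D = 0; EF_D = 15
ES_E = max(EF_A=3, EF_D=15) = 15; EF_E = 15+6 = 21
ES_F = max(EF_C=12, EF_D=15) = 15; EF_F = 15+16 = 31
ES_G = 12; EF_G = 12+15 = 27
ES_H = 12; EF_H = 12+11 = 23
ES_I = max(EF_A=3, EF_B=7, EF_E=21, EF_F=31, EF_G=27, EF_H=23) = 31; EF_I = 31+5 = 36
Expected project duration μ = 36 days. Critical path: D → F → I.

Variance along critical path = 7.111 + 7.111 + 2.778 = 17.000; σ = √17.000 = 4.123 days.
Z = (32 − 36) / 4.123 = -0.970
P(T ≤ 32) = Φ(-0.970) ≈ 0.166

0.166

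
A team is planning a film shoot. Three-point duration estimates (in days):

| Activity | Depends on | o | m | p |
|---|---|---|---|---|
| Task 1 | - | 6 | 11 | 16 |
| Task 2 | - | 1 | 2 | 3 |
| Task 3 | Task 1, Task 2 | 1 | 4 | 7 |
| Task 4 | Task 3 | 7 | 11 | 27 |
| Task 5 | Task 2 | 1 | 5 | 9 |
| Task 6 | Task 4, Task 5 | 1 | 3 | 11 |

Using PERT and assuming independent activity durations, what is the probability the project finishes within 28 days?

te_Task 1 = (6 + 4·11 + 16)/6 = 66/6 = 11; σ²_Task 1 = ((16−6)/6)² = 2.778
te_Task 2 = (1 + 4·2 + 3)/6 = 12/6 = 2; σ²_Task 2 = ((3−1)/6)² = 0.111
te_Task 3 = (1 + 4·4 + 7)/6 = 24/6 = 4; σ²_Task 3 = ((7−1)/6)² = 1.000
te_Task 4 = (7 + 4·11 + 27)/6 = 78/6 = 13; σ²_Task 4 = ((27−7)/6)² = 11.111
te_Task 5 = (1 + 4·5 + 9)/6 = 30/6 = 5; σ²_Task 5 = ((9−1)/6)² = 1.778
te_Task 6 = (1 + 4·3 + 11)/6 = 24/6 = 4; σ²_Task 6 = ((11−1)/6)² = 2.778

Forward pass:
ES_Task 1 = 0; EF_Task 1 = 11
ES_Task 2 = 0; EF_Task 2 = 2
ES_Task 3 = max(EF_Task 1=11, EF_Task 2=2) = 11; EF_Task 3 = 11+4 = 15
ES_Task 4 = 15; EF_Task 4 = 15+13 = 28
ES_Task 5 = 2; EF_Task 5 = 2+5 = 7
ES_Task 6 = max(EF_Task 4=28, EF_Task 5=7) = 28; EF_Task 6 = 28+4 = 32
Expected project duration μ = 32 days. Critical path: Task 1 → Task 3 → Task 4 → Task 6.

Variance along critical path = 2.778 + 1.000 + 11.111 + 2.778 = 17.667; σ = √17.667 = 4.203 days.
Z = (28 − 32) / 4.203 = -0.952
P(T ≤ 28) = Φ(-0.952) ≈ 0.171

0.171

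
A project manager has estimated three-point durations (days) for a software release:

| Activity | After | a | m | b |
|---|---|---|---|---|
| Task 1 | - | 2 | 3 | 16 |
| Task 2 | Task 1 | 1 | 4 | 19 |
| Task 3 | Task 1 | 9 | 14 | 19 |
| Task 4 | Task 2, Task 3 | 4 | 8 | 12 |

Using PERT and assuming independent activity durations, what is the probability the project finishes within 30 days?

te_Task 1 = (2 + 4·3 + 16)/6 = 30/6 = 5; σ²_Task 1 = ((16−2)/6)² = 5.444
te_Task 2 = (1 + 4·4 + 19)/6 = 36/6 = 6; σ²_Task 2 = ((19−1)/6)² = 9.000
te_Task 3 = (9 + 4·14 + 19)/6 = 84/6 = 14; σ²_Task 3 = ((19−9)/6)² = 2.778
te_Task 4 = (4 + 4·8 + 12)/6 = 48/6 = 8; σ²_Task 4 = ((12−4)/6)² = 1.778

Forward pass:
ES_Task 1 = 0; EF_Task 1 = 5
ES_Task 2 = 5; EF_Task 2 = 5+6 = 11
ES_Task 3 = 5; EF_Task 3 = 5+14 = 19
ES_Task 4 = max(EF_Task 2=11, EF_Task 3=19) = 19; EF_Task 4 = 19+8 = 27
Expected project duration μ = 27 days. Critical path: Task 1 → Task 3 → Task 4.

Variance along critical path = 5.444 + 2.778 + 1.778 = 10.000; σ = √10.000 = 3.162 days.
Z = (30 − 27) / 3.162 = 0.949
P(T ≤ 30) = Φ(0.949) ≈ 0.829

0.829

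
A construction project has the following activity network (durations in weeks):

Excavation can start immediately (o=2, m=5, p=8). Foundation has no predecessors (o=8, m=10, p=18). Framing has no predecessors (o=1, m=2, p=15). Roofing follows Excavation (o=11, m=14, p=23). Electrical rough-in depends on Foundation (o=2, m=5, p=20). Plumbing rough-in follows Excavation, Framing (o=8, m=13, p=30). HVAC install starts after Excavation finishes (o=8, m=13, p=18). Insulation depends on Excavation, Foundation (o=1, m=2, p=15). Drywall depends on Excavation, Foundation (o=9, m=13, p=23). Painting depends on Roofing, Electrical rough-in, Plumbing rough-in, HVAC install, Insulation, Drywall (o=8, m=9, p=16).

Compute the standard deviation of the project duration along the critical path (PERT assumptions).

te_Excavation = (2 + 4·5 + 8)/6 = 30/6 = 5; σ²_Excavation = ((8−2)/6)² = 1.000
te_Foundation = (8 + 4·10 + 18)/6 = 66/6 = 11; σ²_Foundation = ((18−8)/6)² = 2.778
te_Framing = (1 + 4·2 + 15)/6 = 24/6 = 4; σ²_Framing = ((15−1)/6)² = 5.444
te_Roofing = (11 + 4·14 + 23)/6 = 90/6 = 15; σ²_Roofing = ((23−11)/6)² = 4.000
te_Electrical rough-in = (2 + 4·5 + 20)/6 = 42/6 = 7; σ²_Electrical rough-in = ((20−2)/6)² = 9.000
te_Plumbing rough-in = (8 + 4·13 + 30)/6 = 90/6 = 15; σ²_Plumbing rough-in = ((30−8)/6)² = 13.444
te_HVAC install = (8 + 4·13 + 18)/6 = 78/6 = 13; σ²_HVAC install = ((18−8)/6)² = 2.778
te_Insulation = (1 + 4·2 + 15)/6 = 24/6 = 4; σ²_Insulation = ((15−1)/6)² = 5.444
te_Drywall = (9 + 4·13 + 23)/6 = 84/6 = 14; σ²_Drywall = ((23−9)/6)² = 5.444
te_Painting = (8 + 4·9 + 16)/6 = 60/6 = 10; σ²_Painting = ((16−8)/6)² = 1.778

Forward pass:
ES_Excavation = 0; EF_Excavation = 5
ES_Foundation = 0; EF_Foundation = 11
ES_Framing = 0; EF_Framing = 4
ES_Roofing = 5; EF_Roofing = 5+15 = 20
ES_Electrical rough-in = 11; EF_Electrical rough-in = 11+7 = 18
ES_Plumbing rough-in = max(EF_Excavation=5, EF_Framing=4) = 5; EF_Plumbing rough-in = 5+15 = 20
ES_HVAC install = 5; EF_HVAC install = 5+13 = 18
ES_Insulation = max(EF_Excavation=5, EF_Foundation=11) = 11; EF_Insulation = 11+4 = 15
ES_Drywall = max(EF_Excavation=5, EF_Foundation=11) = 11; EF_Drywall = 11+14 = 25
ES_Painting = max(EF_Roofing=20, EF_Electrical rough-in=18, EF_Plumbing rough-in=20, EF_HVAC install=18, EF_Insulation=15, EF_Drywall=25) = 25; EF_Painting = 25+10 = 35
Expected project duration μ = 35 weeks. Critical path: Foundation → Drywall → Painting.

Variance along critical path = 2.778 + 5.444 + 1.778 = 10.000
σ = √10.000 = 3.162 weeks

3.16 weeks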